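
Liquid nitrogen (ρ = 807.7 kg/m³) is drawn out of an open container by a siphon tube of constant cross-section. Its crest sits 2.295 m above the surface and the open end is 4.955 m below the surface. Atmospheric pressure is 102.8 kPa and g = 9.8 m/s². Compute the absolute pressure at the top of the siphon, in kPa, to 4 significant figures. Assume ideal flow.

Bernoulli surface→outlet gives ½v² = g·h_out, so v = √(2·9.8·4.955) = 9.855 m/s.
The bore is uniform, so the speed at the crest is the same v. Bernoulli surface→crest: P_atm = P_top + ½ρv² + ρg·h_top.
P_top = 102800 − ½·807.7·9.855² − 807.7·9.8·2.295 = 45410 Pa.

P_top = 45.41 kPa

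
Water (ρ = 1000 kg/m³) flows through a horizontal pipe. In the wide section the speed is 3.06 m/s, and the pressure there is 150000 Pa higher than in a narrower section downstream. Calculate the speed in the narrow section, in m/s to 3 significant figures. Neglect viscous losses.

With h₁ = h₂, rearranging Bernoulli gives v₂ = √(v₁² + 2ΔP/ρ).
v₂ = √(3.06² + 2·150000/1000) = √(9.36 + 300) = 17.6 m/s.

v₂ = 17.6 m/s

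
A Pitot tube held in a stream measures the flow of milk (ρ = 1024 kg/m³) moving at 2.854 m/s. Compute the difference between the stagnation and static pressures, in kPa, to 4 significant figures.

The dynamic pressure equals the rise in static pressure at the stagnation point: ΔP = ½ρv².
ΔP = ½·1024·2.854² = 4170 Pa.

ΔP = 4.170 kPa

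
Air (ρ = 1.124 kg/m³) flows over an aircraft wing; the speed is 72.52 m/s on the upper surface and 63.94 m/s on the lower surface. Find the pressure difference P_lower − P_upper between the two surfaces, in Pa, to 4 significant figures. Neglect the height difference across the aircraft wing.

With negligible Δh, P + ½ρv² is constant, so P_low − P_up = ½ρ(v_up² − v_low²).
ΔP = ½·1.124·(72.52² − 63.94²) = 658.0 Pa.

ΔP ≈ 658.0 Pa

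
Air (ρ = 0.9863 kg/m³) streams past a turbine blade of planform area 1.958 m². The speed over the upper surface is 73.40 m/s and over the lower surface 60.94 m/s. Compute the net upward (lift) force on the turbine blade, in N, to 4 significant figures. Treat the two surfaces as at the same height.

1616 N

From P + ½ρv² = const at equal height, P_low − P_up = ½ρ(v_up² − v_low²).
ΔP = ½·0.9863·(73.40² − 60.94²) = 825.5 Pa.
Lift = ΔP · A = 825.5 × 1.958 = 1616 N.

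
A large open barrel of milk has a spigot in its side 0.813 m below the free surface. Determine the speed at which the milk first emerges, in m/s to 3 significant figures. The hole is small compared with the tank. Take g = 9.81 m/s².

v ≈ 3.99 m/s

Bernoulli from surface to hole (P equal, v_surface ≈ 0): v = √(2gh) = √(2×9.81×0.813) = 3.99 m/s.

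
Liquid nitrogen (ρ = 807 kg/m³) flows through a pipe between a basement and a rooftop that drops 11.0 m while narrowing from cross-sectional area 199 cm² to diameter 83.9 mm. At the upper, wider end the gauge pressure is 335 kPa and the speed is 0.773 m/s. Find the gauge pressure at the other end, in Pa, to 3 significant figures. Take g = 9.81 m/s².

Mass conservation (A₁v₁ = A₂v₂) gives v₂ = 0.773 × 199/55.3 = 2.78 m/s.
Applying Bernoulli between the two ends and solving for P₂: P₂ = P₁ + ½ρ(v₁² − v₂²) − ρgΔh.
P₂ = 335000 + ½·807·(0.773² − 2.78²) − 807·9.81·(−11.0) = 335000 + (-2880) − (-87100) = 419000 Pa.

P₂ ≈ 419000 Pa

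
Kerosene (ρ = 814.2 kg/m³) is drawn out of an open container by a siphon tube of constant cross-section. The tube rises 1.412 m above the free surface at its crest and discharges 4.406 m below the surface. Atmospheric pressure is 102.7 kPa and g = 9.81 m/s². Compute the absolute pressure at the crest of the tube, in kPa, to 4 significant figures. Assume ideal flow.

Bernoulli surface→outlet gives ½v² = g·h_out, so v = √(2·9.81·4.406) = 9.298 m/s.
Continuity keeps v the same throughout the tube; from surface to crest, P_atm + 0 = P_top + ½ρv² + ρg·h_top.
P_top = 102700 − ½·814.2·9.298² − 814.2·9.81·1.412 = 56230 Pa.

P_top = 56.23 kPa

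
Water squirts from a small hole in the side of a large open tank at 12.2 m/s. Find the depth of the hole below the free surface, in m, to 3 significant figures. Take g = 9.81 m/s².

Torricelli: v = √(2gh), so h = v²/(2g).
h = 12.2²/(2·9.81) = 149/19.62 = 7.59 m.

h = 7.59 m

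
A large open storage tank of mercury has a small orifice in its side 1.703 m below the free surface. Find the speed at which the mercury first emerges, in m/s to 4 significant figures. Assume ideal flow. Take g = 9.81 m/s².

v ≈ 5.780 m/s

With the surface at rest and both surface and jet at atmospheric pressure, Bernoulli gives ρg h = ½ρv², so v = √(2gh) = √(2·9.81·1.703) = 5.780 m/s.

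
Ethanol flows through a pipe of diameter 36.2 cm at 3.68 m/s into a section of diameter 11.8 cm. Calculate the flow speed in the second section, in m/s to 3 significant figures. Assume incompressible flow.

v₂ ≈ 34.6 m/s

Mass conservation (A₁v₁ = A₂v₂) gives v₂ = 3.68 × 1030/109 = 34.6 m/s.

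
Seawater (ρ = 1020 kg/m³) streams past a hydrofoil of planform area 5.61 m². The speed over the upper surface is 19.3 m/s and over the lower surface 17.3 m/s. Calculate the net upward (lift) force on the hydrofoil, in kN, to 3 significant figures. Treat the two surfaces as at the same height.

F ≈ 209 kN

From P + ½ρv² = const at equal height, P_low − P_up = ½ρ(v_up² − v_low²).
ΔP = ½·1020·(19.3² − 17.3²) = 37300 Pa.
Lift = ΔP · A = 37300 × 5.61 = 209000 N.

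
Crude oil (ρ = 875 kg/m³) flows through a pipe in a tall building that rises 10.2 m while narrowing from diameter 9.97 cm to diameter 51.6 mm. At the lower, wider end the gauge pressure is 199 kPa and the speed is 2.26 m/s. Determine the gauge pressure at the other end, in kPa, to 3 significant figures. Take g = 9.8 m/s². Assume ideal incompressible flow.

P₂ = 82.6 kPa

By continuity, v₂ = v₁·A₁/A₂ = 2.26·(78.1/20.9) = 8.44 m/s.
Energy conservation along the streamline gives P₂ = P₁ − ½ρ(v₂² − v₁²) − ρg(h₂ − h₁).
P₂ = 199000 + ½·875·(2.26² − 8.44²) − 875·9.8·(+10.2) = 199000 + (-28900) − (87500) = 82600 Pa.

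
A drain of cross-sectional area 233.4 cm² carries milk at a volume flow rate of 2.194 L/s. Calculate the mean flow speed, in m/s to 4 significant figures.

Q = 2.194 L/s = 0.002194 m³/s.
v = Q/A = 0.002194 / 0.02334 = 0.09400 m/s.

0.09400 m/s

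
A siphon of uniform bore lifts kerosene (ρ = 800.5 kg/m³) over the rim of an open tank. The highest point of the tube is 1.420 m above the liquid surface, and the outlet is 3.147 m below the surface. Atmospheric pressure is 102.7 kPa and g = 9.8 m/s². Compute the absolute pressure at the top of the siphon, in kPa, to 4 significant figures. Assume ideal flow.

Bernoulli surface→outlet gives ½v² = g·h_out, so v = √(2·9.8·3.147) = 7.854 m/s.
Continuity keeps v the same throughout the tube; from surface to crest, P_atm + 0 = P_top + ½ρv² + ρg·h_top.
P_top = 102700 − ½·800.5·7.854² − 800.5·9.8·1.420 = 66870 Pa.

P_top ≈ 66.87 kPa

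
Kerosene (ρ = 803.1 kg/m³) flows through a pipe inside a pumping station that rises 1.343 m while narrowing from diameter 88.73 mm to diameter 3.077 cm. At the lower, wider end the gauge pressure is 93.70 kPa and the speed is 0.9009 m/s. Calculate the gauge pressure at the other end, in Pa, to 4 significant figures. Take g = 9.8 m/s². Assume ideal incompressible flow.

The volume flow rate is constant, so v₂ = (A₁/A₂)v₁ = (61.83/7.436)·0.9009 = 7.491 m/s.
Energy conservation along the streamline gives P₂ = P₁ − ½ρ(v₂² − v₁²) − ρg(h₂ − h₁).
P₂ = 93700 + ½·803.1·(0.9009² − 7.491²) − 803.1·9.8·(+1.343) = 93700 + (-22210) − (10570) = 60920 Pa.

P₂ ≈ 60920 Pa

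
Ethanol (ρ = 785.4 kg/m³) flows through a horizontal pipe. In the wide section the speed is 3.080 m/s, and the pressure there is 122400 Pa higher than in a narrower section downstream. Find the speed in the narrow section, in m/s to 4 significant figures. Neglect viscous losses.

17.92 m/s

With h₁ = h₂, rearranging Bernoulli gives v₂ = √(v₁² + 2ΔP/ρ).
v₂ = √(3.080² + 2·122400/785.4) = √(9.486 + 311.7) = 17.92 m/s.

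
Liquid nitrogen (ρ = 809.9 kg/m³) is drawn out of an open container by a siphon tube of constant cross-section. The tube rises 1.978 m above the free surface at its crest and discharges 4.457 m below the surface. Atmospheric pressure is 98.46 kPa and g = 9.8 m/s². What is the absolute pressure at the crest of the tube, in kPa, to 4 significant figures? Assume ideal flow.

P_top = 47.39 kPa

The outlet speed comes from Torricelli: v = √(2g·4.457) = 9.347 m/s.
The bore is uniform, so the speed at the crest is the same v. Bernoulli surface→crest: P_atm = P_top + ½ρv² + ρg·h_top.
P_top = 98460 − ½·809.9·9.347² − 809.9·9.8·1.978 = 47390 Pa.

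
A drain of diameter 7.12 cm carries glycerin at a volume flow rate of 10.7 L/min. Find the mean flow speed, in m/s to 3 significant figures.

v ≈ 0.0448 m/s

Q = 10.7 L/min = 0.000178 m³/s.
v = Q/A = 0.000178 / 0.00398 = 0.0448 m/s.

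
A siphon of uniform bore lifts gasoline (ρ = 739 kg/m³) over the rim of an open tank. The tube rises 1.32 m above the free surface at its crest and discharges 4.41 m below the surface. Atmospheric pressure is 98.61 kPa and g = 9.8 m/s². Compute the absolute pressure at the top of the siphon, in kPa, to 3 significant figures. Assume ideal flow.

P_top ≈ 57.1 kPa

The outlet speed comes from Torricelli: v = √(2g·4.41) = 9.30 m/s.
With constant cross-section the crest speed equals v; applying Bernoulli from the surface up to the crest, P_top = P_atm − ½ρv² − ρg·h_top.
P_top = 98610 − ½·739·9.30² − 739·9.8·1.32 = 57100 Pa.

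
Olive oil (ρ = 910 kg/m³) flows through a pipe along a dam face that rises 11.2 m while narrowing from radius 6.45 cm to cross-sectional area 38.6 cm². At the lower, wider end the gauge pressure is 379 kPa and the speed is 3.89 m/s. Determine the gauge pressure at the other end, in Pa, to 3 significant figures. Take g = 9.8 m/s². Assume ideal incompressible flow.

The volume flow rate is constant, so v₂ = (A₁/A₂)v₁ = (131/38.6)·3.89 = 13.2 m/s.
Energy conservation along the streamline gives P₂ = P₁ − ½ρ(v₂² − v₁²) − ρg(h₂ − h₁).
P₂ = 379000 + ½·910·(3.89² − 13.2²) − 910·9.8·(+11.2) = 379000 + (-72100) − (99900) = 207000 Pa.

207000 Pa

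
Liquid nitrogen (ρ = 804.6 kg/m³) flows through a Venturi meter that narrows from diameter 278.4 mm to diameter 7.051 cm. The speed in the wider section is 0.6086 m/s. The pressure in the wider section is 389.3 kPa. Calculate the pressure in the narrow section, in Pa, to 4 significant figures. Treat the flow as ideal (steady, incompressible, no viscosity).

P₂ ≈ 353200 Pa

By continuity, v₂ = v₁·A₁/A₂ = 0.6086·(608.7/39.05) = 9.488 m/s.
Bernoulli (h₁ = h₂): P₁ − P₂ = ½ρ(v₂² − v₁²).
P₂ = P₁ − ½ρ(v₂² − v₁²) = 389300 − ½·804.6·(9.488² − 0.6086²) = 389300 − 36070 = 353200 Pa.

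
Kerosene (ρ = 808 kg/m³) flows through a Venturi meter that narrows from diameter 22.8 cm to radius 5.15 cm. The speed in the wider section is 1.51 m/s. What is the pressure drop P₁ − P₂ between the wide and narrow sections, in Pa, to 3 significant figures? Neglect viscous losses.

The volume flow rate is constant, so v₂ = (A₁/A₂)v₁ = (408/83.3)·1.51 = 7.40 m/s.
Along the horizontal streamline, P + ½ρv² is constant.
P₁ − P₂ = ½·808·(7.40² − 1.51²) = ½·808·52.5 = 21200 Pa.

ΔP = 21200 Pa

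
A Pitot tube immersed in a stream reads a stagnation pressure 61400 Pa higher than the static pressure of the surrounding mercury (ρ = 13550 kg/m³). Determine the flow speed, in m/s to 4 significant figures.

Bernoulli between the free stream and the stagnation point: ½ρv² = P_stag − P_static.
v = √(2ΔP/ρ) = √(2·61400/13550) = 3.010 m/s.

3.010 m/s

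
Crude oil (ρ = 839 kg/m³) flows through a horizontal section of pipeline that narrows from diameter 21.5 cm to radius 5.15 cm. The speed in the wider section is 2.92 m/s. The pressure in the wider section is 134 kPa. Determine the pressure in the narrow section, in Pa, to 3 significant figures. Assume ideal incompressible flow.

P₂ ≈ 69700 Pa

Continuity gives A₁v₁ = A₂v₂, so v₂ = (363 cm²)/(83.3 cm²) × 2.92 m/s = 12.7 m/s.
The pipe is horizontal, so Bernoulli reduces to P₁ + ½ρv₁² = P₂ + ½ρv₂².
P₂ = P₁ − ½ρ(v₂² − v₁²) = 134000 − ½·839·(12.7² − 2.92²) = 134000 − 64300 = 69700 Pa.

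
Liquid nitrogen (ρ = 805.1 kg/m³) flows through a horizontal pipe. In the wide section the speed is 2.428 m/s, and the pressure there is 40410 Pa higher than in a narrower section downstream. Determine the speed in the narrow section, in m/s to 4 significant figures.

v₂ ≈ 10.31 m/s

Horizontal Bernoulli: P₁ + ½ρv₁² = P₂ + ½ρv₂², so v₂² = v₁² + 2(P₁ − P₂)/ρ.
v₂ = √(2.428² + 2·40410/805.1) = √(5.895 + 100.4) = 10.31 m/s.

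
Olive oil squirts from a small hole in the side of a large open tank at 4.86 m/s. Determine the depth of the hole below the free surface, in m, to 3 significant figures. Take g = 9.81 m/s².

h ≈ 1.20 m

Inverting v = √(2gh) gives h = v² / 2g.
h = 4.86²/(2·9.81) = 23.6/19.62 = 1.20 m.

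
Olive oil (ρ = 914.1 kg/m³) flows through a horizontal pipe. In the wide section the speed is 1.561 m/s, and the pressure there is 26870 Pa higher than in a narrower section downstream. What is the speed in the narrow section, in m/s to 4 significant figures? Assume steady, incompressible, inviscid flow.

v₂ ≈ 7.825 m/s

With h₁ = h₂, rearranging Bernoulli gives v₂ = √(v₁² + 2ΔP/ρ).
v₂ = √(1.561² + 2·26870/914.1) = √(2.437 + 58.79) = 7.825 m/s.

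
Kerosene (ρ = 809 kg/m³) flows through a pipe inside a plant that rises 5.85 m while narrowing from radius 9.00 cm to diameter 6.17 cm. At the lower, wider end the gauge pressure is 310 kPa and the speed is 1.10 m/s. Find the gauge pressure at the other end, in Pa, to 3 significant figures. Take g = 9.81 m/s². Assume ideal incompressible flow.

Mass conservation (A₁v₁ = A₂v₂) gives v₂ = 1.10 × 254/29.9 = 9.36 m/s.
Energy conservation along the streamline gives P₂ = P₁ − ½ρ(v₂² − v₁²) − ρg(h₂ − h₁).
P₂ = 310000 + ½·809·(1.10² − 9.36²) − 809·9.81·(+5.85) = 310000 + (-35000) − (46400) = 229000 Pa.

P₂ ≈ 229000 Pa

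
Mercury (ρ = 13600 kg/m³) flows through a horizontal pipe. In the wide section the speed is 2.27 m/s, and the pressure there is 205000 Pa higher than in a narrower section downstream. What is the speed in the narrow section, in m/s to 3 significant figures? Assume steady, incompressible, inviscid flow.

Horizontal Bernoulli: P₁ + ½ρv₁² = P₂ + ½ρv₂², so v₂² = v₁² + 2(P₁ − P₂)/ρ.
v₂ = √(2.27² + 2·205000/13600) = √(5.15 + 30.1) = 5.94 m/s.

5.94 m/s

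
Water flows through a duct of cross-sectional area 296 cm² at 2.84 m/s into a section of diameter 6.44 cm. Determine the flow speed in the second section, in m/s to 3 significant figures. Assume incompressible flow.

The volume flow rate is constant, so v₂ = (A₁/A₂)v₁ = (296/32.6)·2.84 = 25.8 m/s.

v₂ ≈ 25.8 m/s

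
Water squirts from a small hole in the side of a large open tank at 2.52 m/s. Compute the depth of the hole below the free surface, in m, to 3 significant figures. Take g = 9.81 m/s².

For a small hole in a large open tank, ½v² = gh, giving h = v²/(2g).
h = 2.52²/(2·9.81) = 6.35/19.62 = 0.324 m.

0.324 m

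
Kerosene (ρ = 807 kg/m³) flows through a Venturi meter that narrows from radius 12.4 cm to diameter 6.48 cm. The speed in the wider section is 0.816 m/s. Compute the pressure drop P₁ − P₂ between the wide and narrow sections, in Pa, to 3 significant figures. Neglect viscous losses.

By continuity, v₂ = v₁·A₁/A₂ = 0.816·(483/33.0) = 12.0 m/s.
Bernoulli (h₁ = h₂): P₁ − P₂ = ½ρ(v₂² − v₁²).
P₁ − P₂ = ½·807·(12.0² − 0.816²) = ½·807·142 = 57400 Pa.

ΔP ≈ 57400 Pa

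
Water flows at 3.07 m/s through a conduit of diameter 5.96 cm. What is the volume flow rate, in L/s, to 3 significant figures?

Q = A·v = 0.00279 m² × 3.07 m/s = 0.00856 m³/s.
Converting: 0.00856 m³/s × 1000 = 8.56 L/s.

Q = 8.56 L/s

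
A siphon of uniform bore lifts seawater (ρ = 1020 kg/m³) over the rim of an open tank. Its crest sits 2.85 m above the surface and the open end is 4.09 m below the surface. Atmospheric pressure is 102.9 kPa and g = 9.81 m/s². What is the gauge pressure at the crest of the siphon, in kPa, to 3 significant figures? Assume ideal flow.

Bernoulli surface→outlet gives ½v² = g·h_out, so v = √(2·9.81·4.09) = 8.96 m/s.
Continuity keeps v the same throughout the tube; from surface to crest, P_atm + 0 = P_top + ½ρv² + ρg·h_top.
P_top = 102900 − ½·1020·8.96² − 1020·9.81·2.85 = 33500 Pa. So P_gauge = P_top − P_atm = -69400 Pa.

P_gauge ≈ -69.4 kPa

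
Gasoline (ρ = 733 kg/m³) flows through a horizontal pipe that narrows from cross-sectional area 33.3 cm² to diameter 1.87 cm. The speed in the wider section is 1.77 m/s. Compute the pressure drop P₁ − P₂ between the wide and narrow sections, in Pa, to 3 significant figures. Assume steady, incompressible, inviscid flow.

Continuity gives A₁v₁ = A₂v₂, so v₂ = (33.3 cm²)/(2.75 cm²) × 1.77 m/s = 21.5 m/s.
With no height change, Bernoulli's equation is P₁ + ½ρv₁² = P₂ + ½ρv₂².
P₁ − P₂ = ½·733·(21.5² − 1.77²) = ½·733·457 = 168000 Pa.

168000 Pa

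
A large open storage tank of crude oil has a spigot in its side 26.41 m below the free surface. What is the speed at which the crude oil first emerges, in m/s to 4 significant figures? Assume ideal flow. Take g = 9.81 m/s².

v ≈ 22.76 m/s

The surface is effectively still and both ends are open, so ½v² = gh and v = √(2·9.81·26.41) = 22.76 m/s.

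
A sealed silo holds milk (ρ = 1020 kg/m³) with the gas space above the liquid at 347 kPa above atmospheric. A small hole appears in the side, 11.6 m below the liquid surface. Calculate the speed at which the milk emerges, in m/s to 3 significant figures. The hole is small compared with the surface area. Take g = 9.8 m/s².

v ≈ 30.1 m/s

Take point 1 at the surface (v₁ ≈ 0) and point 2 at the hole (at atmospheric pressure). Bernoulli: P₁ + ρg h = P_atm + ½ρv₂².
With P₁ − P_atm = 347000 Pa, v₂ = √(2gh + 2ΔP/ρ) = √(2·9.8·11.6 + 2·347000/1020) = 30.1 m/s.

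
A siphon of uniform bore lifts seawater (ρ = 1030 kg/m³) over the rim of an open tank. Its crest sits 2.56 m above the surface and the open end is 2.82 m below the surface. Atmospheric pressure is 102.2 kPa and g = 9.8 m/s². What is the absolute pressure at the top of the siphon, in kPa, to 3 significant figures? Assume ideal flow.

Bernoulli surface→outlet gives ½v² = g·h_out, so v = √(2·9.8·2.82) = 7.43 m/s.
The bore is uniform, so the speed at the crest is the same v. Bernoulli surface→crest: P_atm = P_top + ½ρv² + ρg·h_top.
P_top = 102200 − ½·1030·7.43² − 1030·9.8·2.56 = 47900 Pa.

P_top ≈ 47.9 kPa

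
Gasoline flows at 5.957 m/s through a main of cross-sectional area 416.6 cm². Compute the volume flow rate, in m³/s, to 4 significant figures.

Q = A·v = 0.04166 m² × 5.957 m/s = 0.2482 m³/s.

Q ≈ 0.2482 m³/s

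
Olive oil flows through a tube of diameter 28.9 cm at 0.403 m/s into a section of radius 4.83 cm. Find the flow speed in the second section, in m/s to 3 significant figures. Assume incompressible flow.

Mass conservation (A₁v₁ = A₂v₂) gives v₂ = 0.403 × 656/73.3 = 3.61 m/s.

3.61 m/s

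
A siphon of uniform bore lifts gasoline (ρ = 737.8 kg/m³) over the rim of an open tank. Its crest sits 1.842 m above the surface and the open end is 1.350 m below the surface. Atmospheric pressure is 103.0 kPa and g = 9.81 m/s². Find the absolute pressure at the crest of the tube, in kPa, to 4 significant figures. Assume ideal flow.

Bernoulli surface→outlet gives ½v² = g·h_out, so v = √(2·9.81·1.350) = 5.147 m/s.
With constant cross-section the crest speed equals v; applying Bernoulli from the surface up to the crest, P_top = P_atm − ½ρv² − ρg·h_top.
P_top = 103000 − ½·737.8·5.147² − 737.8·9.81·1.842 = 79900 Pa.

P_top ≈ 79.90 kPa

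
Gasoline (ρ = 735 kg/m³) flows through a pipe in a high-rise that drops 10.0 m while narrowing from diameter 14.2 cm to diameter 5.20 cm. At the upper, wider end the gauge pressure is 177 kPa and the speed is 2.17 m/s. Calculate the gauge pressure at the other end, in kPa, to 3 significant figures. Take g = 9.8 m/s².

Mass conservation (A₁v₁ = A₂v₂) gives v₂ = 2.17 × 158/21.2 = 16.2 m/s.
Applying Bernoulli between the two ends and solving for P₂: P₂ = P₁ + ½ρ(v₁² − v₂²) − ρgΔh.
P₂ = 177000 + ½·735·(2.17² − 16.2²) − 735·9.8·(−10.0) = 177000 + (-94500) − (-72000) = 155000 Pa.

P₂ = 155 kPa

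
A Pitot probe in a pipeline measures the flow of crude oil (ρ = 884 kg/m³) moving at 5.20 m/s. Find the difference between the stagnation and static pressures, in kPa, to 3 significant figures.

At the stagnation point the flow is brought to rest, so Bernoulli gives P_stag − P_static = ½ρv².
ΔP = ½·884·5.20² = 12000 Pa.

ΔP = 12.0 kPa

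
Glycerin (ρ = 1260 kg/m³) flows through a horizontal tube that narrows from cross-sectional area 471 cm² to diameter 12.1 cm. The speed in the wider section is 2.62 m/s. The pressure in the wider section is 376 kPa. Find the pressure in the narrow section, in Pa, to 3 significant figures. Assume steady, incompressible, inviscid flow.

By continuity, v₂ = v₁·A₁/A₂ = 2.62·(471/115) = 10.7 m/s.
With no height change, Bernoulli's equation is P₁ + ½ρv₁² = P₂ + ½ρv₂².
P₂ = P₁ − ½ρ(v₂² − v₁²) = 376000 − ½·1260·(10.7² − 2.62²) = 376000 − 68200 = 308000 Pa.

308000 Pa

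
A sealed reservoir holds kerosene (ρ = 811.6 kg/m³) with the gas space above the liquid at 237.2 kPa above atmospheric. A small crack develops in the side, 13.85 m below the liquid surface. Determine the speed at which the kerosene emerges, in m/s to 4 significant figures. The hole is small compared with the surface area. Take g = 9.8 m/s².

Take point 1 at the surface (v₁ ≈ 0) and point 2 at the hole (at atmospheric pressure). Bernoulli: P₁ + ρg h = P_atm + ½ρv₂².
With P₁ − P_atm = 237200 Pa, v₂ = √(2gh + 2ΔP/ρ) = √(2·9.8·13.85 + 2·237200/811.6) = 29.26 m/s.

v ≈ 29.26 m/s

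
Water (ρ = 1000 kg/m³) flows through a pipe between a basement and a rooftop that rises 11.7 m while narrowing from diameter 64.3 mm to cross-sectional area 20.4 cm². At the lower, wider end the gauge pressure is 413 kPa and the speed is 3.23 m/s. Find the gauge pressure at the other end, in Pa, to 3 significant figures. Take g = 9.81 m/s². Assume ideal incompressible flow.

P₂ ≈ 290000 Pa

The volume flow rate is constant, so v₂ = (A₁/A₂)v₁ = (32.5/20.4)·3.23 = 5.14 m/s.
Applying Bernoulli between the two ends and solving for P₂: P₂ = P₁ + ½ρ(v₁² − v₂²) − ρgΔh.
P₂ = 413000 + ½·1000·(3.23² − 5.14²) − 1000·9.81·(+11.7) = 413000 + (-8000) − (115000) = 290000 Pa.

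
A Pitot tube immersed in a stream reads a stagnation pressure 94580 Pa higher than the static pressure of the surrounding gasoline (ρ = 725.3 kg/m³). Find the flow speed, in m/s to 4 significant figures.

The dynamic pressure equals the rise in static pressure at the stagnation point: ΔP = ½ρv².
v = √(2ΔP/ρ) = √(2·94580/725.3) = 16.15 m/s.

v ≈ 16.15 m/s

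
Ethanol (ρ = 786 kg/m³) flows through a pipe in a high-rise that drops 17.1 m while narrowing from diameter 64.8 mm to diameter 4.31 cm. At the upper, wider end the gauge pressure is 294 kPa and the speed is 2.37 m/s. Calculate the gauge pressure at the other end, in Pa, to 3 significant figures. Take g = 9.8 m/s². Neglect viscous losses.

P₂ = 417000 Pa

Mass conservation (A₁v₁ = A₂v₂) gives v₂ = 2.37 × 33.0/14.6 = 5.36 m/s.
Bernoulli: P₁ + ½ρv₁² + ρg h₁ = P₂ + ½ρv₂² + ρg h₂, so P₂ = P₁ + ½ρ(v₁² − v₂²) − ρg(h₂ − h₁).
P₂ = 294000 + ½·786·(2.37² − 5.36²) − 786·9.8·(−17.1) = 294000 + (-9070) − (-132000) = 417000 Pa.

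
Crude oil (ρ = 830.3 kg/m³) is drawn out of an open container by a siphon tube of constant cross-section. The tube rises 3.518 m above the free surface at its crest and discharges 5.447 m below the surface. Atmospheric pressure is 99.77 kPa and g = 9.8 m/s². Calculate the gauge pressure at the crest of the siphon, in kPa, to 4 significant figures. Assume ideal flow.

P_gauge ≈ -72.95 kPa

Bernoulli surface→outlet gives ½v² = g·h_out, so v = √(2·9.8·5.447) = 10.33 m/s.
Continuity keeps v the same throughout the tube; from surface to crest, P_atm + 0 = P_top + ½ρv² + ρg·h_top.
P_top = 99770 − ½·830.3·10.33² − 830.3·9.8·3.518 = 26820 Pa. So P_gauge = P_top − P_atm = -72950 Pa.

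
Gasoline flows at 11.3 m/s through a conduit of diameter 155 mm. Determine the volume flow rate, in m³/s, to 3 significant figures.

Q ≈ 0.213 m³/s

Q = A·v = 0.0189 m² × 11.3 m/s = 0.213 m³/s.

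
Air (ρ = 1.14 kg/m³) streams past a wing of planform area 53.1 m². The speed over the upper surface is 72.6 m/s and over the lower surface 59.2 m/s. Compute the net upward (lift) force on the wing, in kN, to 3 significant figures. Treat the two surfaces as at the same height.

With equal heights on the two surfaces, Bernoulli gives P_lower − P_upper = ½ρ(v_upper² − v_lower²).
ΔP = ½·1.14·(72.6² − 59.2²) = 1010 Pa.
Lift = ΔP · A = 1010 × 53.1 = 53500 N.

53.5 kN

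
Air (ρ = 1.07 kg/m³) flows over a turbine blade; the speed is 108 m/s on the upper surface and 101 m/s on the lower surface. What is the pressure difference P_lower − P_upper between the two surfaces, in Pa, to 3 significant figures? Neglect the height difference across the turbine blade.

Bernoulli (same height): P_lower − P_upper = ½ρ(v_upper² − v_lower²).
ΔP = ½·1.07·(108² − 101²) = 783 Pa.

ΔP = 783 Pa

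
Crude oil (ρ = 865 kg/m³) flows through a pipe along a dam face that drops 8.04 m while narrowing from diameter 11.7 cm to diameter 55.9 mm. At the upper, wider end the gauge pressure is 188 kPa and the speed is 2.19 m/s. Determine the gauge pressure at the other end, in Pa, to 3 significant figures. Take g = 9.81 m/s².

Mass conservation (A₁v₁ = A₂v₂) gives v₂ = 2.19 × 108/24.5 = 9.59 m/s.
Applying Bernoulli between the two ends and solving for P₂: P₂ = P₁ + ½ρ(v₁² − v₂²) − ρgΔh.
P₂ = 188000 + ½·865·(2.19² − 9.59²) − 865·9.81·(−8.04) = 188000 + (-37700) − (-68200) = 218000 Pa.

P₂ ≈ 218000 Pa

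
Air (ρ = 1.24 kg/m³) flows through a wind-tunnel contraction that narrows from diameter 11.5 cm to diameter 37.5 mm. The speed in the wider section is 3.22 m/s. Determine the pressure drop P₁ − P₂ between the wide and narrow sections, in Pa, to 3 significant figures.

Continuity gives A₁v₁ = A₂v₂, so v₂ = (104 cm²)/(11.0 cm²) × 3.22 m/s = 30.3 m/s.
The pipe is horizontal, so Bernoulli reduces to P₁ + ½ρv₁² = P₂ + ½ρv₂².
P₁ − P₂ = ½·1.24·(30.3² − 3.22²) = ½·1.24·907 = 562 Pa.

ΔP = 562 Pa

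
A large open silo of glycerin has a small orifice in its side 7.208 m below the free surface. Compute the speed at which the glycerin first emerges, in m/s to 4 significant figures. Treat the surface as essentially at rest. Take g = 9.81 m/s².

v ≈ 11.89 m/s

The surface is effectively still and both ends are open, so ½v² = gh and v = √(2·9.81·7.208) = 11.89 m/s.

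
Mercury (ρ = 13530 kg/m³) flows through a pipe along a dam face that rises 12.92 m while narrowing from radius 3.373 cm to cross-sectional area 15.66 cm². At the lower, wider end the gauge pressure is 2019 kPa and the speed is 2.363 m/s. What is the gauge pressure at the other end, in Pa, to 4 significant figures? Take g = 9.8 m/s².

146900 Pa

The volume flow rate is constant, so v₂ = (A₁/A₂)v₁ = (35.74/15.66)·2.363 = 5.393 m/s.
Applying Bernoulli between the two ends and solving for P₂: P₂ = P₁ + ½ρ(v₁² − v₂²) − ρgΔh.
P₂ = 2019000 + ½·13530·(2.363² − 5.393²) − 13530·9.8·(+12.92) = 2019000 + (-159000) − (1713000) = 146900 Pa.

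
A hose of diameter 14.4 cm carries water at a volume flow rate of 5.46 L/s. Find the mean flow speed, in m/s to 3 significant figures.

Q = 5.46 L/s = 0.00546 m³/s.
v = Q/A = 0.00546 / 0.0163 = 0.335 m/s.

v = 0.335 m/s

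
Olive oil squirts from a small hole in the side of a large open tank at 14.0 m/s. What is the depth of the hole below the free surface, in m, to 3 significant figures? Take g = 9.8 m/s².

h ≈ 10.0 m

For a small hole in a large open tank, ½v² = gh, giving h = v²/(2g).
h = 14.0²/(2·9.8) = 196/19.60 = 10.0 m.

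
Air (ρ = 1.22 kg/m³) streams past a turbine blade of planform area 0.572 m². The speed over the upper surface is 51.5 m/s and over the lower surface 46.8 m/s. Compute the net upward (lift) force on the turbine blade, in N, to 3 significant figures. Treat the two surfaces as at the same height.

F = 161 N

From P + ½ρv² = const at equal height, P_low − P_up = ½ρ(v_up² − v_low²).
ΔP = ½·1.22·(51.5² − 46.8²) = 282 Pa.
Lift = ΔP · A = 282 × 0.572 = 161 N.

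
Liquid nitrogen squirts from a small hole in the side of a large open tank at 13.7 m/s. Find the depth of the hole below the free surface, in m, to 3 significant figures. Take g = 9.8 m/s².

Torricelli: v = √(2gh), so h = v²/(2g).
h = 13.7²/(2·9.8) = 188/19.60 = 9.58 m.

h ≈ 9.58 m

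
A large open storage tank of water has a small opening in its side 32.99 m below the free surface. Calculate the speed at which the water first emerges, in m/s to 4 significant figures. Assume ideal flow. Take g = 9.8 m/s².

25.43 m/s

Torricelli's result v = √(2gh) gives v = √(2·9.8·32.99) = 25.43 m/s.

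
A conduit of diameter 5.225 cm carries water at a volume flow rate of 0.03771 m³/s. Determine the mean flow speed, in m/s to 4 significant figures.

Q = 0.03771 m³/s = 0.03771 m³/s.
v = Q/A = 0.03771 / 0.002144 = 17.59 m/s.

v ≈ 17.59 m/s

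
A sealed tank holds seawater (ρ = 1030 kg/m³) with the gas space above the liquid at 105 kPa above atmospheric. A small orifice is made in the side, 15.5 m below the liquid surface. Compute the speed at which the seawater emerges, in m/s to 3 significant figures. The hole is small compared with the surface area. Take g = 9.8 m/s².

Take point 1 at the surface (v₁ ≈ 0) and point 2 at the hole (at atmospheric pressure). Bernoulli: P₁ + ρg h = P_atm + ½ρv₂².
With P₁ − P_atm = 105000 Pa, v₂ = √(2gh + 2ΔP/ρ) = √(2·9.8·15.5 + 2·105000/1030) = 22.5 m/s.

22.5 m/s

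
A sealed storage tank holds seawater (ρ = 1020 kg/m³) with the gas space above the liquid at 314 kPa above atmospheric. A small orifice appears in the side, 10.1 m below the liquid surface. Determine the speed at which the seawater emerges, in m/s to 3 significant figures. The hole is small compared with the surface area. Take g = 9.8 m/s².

Take point 1 at the surface (v₁ ≈ 0) and point 2 at the hole (at atmospheric pressure). Bernoulli: P₁ + ρg h = P_atm + ½ρv₂².
With P₁ − P_atm = 314000 Pa, v₂ = √(2gh + 2ΔP/ρ) = √(2·9.8·10.1 + 2·314000/1020) = 28.5 m/s.

28.5 m/s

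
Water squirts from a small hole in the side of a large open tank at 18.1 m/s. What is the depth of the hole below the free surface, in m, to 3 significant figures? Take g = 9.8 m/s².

For a small hole in a large open tank, ½v² = gh, giving h = v²/(2g).
h = 18.1²/(2·9.8) = 328/19.60 = 16.7 m.

16.7 m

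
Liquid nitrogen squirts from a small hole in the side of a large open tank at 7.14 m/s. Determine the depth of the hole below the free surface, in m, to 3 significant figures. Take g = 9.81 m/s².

h = 2.60 m

For a small hole in a large open tank, ½v² = gh, giving h = v²/(2g).
h = 7.14²/(2·9.81) = 51.0/19.62 = 2.60 m.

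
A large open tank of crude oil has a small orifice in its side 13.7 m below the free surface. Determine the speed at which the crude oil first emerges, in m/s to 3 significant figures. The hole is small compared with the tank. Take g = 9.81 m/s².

v = 16.4 m/s

With the surface at rest and both surface and jet at atmospheric pressure, Bernoulli gives ρg h = ½ρv², so v = √(2gh) = √(2·9.81·13.7) = 16.4 m/s.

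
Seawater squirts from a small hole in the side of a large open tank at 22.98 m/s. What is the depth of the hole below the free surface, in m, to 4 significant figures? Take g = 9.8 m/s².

h ≈ 26.94 m

For a small hole in a large open tank, ½v² = gh, giving h = v²/(2g).
h = 22.98²/(2·9.8) = 528.1/19.60 = 26.94 m.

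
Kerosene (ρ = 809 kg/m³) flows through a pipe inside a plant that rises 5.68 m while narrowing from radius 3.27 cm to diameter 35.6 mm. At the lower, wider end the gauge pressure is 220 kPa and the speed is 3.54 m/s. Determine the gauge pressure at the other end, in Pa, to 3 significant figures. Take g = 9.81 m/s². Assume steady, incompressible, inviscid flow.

P₂ ≈ 122000 Pa

The volume flow rate is constant, so v₂ = (A₁/A₂)v₁ = (33.6/9.95)·3.54 = 11.9 m/s.
Bernoulli: P₁ + ½ρv₁² + ρg h₁ = P₂ + ½ρv₂² + ρg h₂, so P₂ = P₁ + ½ρ(v₁² − v₂²) − ρg(h₂ − h₁).
P₂ = 220000 + ½·809·(3.54² − 11.9²) − 809·9.81·(+5.68) = 220000 + (-52700) − (45100) = 122000 Pa.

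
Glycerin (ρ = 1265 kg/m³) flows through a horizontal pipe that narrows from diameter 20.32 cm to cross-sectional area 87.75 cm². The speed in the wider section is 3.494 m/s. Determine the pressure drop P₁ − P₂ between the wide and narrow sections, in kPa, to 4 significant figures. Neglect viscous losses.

By continuity, v₂ = v₁·A₁/A₂ = 3.494·(324.3/87.75) = 12.91 m/s.
The pipe is horizontal, so Bernoulli reduces to P₁ + ½ρv₁² = P₂ + ½ρv₂².
P₁ − P₂ = ½·1265·(12.91² − 3.494²) = ½·1265·154.5 = 97740 Pa.

ΔP = 97.74 kPa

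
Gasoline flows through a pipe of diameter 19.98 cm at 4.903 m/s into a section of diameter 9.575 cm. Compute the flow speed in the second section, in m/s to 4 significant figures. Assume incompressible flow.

Mass conservation (A₁v₁ = A₂v₂) gives v₂ = 4.903 × 313.5/72.01 = 21.35 m/s.

v₂ ≈ 21.35 m/s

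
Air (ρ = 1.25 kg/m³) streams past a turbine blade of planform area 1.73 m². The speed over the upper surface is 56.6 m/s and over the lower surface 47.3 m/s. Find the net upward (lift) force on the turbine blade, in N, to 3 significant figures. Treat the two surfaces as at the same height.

F ≈ 1040 N

The faster flow above has the lower pressure; Bernoulli (same height) gives ΔP = ½ρ(v_up² − v_low²).
ΔP = ½·1.25·(56.6² − 47.3²) = 604 Pa.
Lift = ΔP · A = 604 × 1.73 = 1040 N.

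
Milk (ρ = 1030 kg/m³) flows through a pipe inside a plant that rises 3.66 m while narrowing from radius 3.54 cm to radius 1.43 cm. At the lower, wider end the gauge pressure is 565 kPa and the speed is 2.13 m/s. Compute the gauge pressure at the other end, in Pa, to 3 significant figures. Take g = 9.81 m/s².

P₂ = 443000 Pa

By continuity, v₂ = v₁·A₁/A₂ = 2.13·(39.4/6.42) = 13.1 m/s.
Applying Bernoulli between the two ends and solving for P₂: P₂ = P₁ + ½ρ(v₁² − v₂²) − ρgΔh.
P₂ = 565000 + ½·1030·(2.13² − 13.1²) − 1030·9.81·(+3.66) = 565000 + (-85400) − (37000) = 443000 Pa.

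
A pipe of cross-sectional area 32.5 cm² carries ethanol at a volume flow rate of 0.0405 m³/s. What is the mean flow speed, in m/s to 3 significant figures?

12.5 m/s

Q = 0.0405 m³/s = 0.0405 m³/s.
v = Q/A = 0.0405 / 0.00325 = 12.5 m/s.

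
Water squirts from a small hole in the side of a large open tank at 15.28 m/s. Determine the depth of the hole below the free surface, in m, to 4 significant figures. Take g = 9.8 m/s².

h = 11.91 m

For a small hole in a large open tank, ½v² = gh, giving h = v²/(2g).
h = 15.28²/(2·9.8) = 233.5/19.60 = 11.91 m.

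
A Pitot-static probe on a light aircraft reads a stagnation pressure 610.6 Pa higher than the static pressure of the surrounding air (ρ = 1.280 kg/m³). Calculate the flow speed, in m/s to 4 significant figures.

The dynamic pressure equals the rise in static pressure at the stagnation point: ΔP = ½ρv².
v = √(2ΔP/ρ) = √(2·610.6/1.280) = 30.89 m/s.

v = 30.89 m/s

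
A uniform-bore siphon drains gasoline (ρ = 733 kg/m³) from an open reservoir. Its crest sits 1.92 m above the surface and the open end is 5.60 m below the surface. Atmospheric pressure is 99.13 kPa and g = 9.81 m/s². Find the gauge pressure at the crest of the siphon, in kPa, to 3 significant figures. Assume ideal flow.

P_gauge ≈ -54.1 kPa

From the surface to the outlet (both open to atmosphere, surface at rest): v = √(2g·h_out) = √(2·9.81·5.60) = 10.5 m/s.
With constant cross-section the crest speed equals v; applying Bernoulli from the surface up to the crest, P_top = P_atm − ½ρv² − ρg·h_top.
P_top = 99130 − ½·733·10.5² − 733·9.81·1.92 = 45100 Pa. So P_gauge = P_top − P_atm = -54100 Pa.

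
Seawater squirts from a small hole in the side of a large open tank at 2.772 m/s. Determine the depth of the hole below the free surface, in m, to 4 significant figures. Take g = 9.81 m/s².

Torricelli: v = √(2gh), so h = v²/(2g).
h = 2.772²/(2·9.81) = 7.684/19.62 = 0.3916 m.

h ≈ 0.3916 m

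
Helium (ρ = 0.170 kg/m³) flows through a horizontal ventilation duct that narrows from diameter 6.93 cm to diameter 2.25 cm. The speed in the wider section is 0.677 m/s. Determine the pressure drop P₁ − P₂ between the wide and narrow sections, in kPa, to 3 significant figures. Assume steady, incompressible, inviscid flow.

ΔP ≈ 0.00347 kPa

By continuity, v₂ = v₁·A₁/A₂ = 0.677·(37.7/3.98) = 6.42 m/s.
With no height change, Bernoulli's equation is P₁ + ½ρv₁² = P₂ + ½ρv₂².
P₁ − P₂ = ½·0.170·(6.42² − 0.677²) = ½·0.170·40.8 = 3.47 Pa.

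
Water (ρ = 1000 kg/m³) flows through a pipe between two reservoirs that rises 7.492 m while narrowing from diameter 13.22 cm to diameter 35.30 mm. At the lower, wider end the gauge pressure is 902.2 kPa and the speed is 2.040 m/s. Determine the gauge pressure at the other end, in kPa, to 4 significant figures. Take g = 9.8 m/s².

421.5 kPa

By continuity, v₂ = v₁·A₁/A₂ = 2.040·(137.3/9.787) = 28.61 m/s.
Energy conservation along the streamline gives P₂ = P₁ − ½ρ(v₂² − v₁²) − ρg(h₂ − h₁).
P₂ = 902200 + ½·1000·(2.040² − 28.61²) − 1000·9.8·(+7.492) = 902200 + (-407200) − (73420) = 421500 Pa.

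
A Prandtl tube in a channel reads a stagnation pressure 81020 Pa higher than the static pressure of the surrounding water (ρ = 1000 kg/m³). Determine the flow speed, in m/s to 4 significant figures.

Bernoulli between the free stream and the stagnation point: ½ρv² = P_stag − P_static.
v = √(2ΔP/ρ) = √(2·81020/1000) = 12.73 m/s.

12.73 m/s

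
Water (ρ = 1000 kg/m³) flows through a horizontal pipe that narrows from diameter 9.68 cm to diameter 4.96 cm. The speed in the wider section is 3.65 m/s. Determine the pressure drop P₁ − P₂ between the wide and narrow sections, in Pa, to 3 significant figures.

ΔP ≈ 90000 Pa

By continuity, v₂ = v₁·A₁/A₂ = 3.65·(73.6/19.3) = 13.9 m/s.
Along the horizontal streamline, P + ½ρv² is constant.
P₁ − P₂ = ½·1000·(13.9² − 3.65²) = ½·1000·180 = 90000 Pa.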